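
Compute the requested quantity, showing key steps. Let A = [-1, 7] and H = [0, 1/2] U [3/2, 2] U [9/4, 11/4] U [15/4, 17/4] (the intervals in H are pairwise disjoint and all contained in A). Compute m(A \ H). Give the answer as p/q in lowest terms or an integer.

The ambient interval has length m(A) = 7 - (-1) = 8.
Since the holes are disjoint and sit inside A, by finite additivity
  m(H) = sum_i (b_i - a_i), and m(A \ H) = m(A) - m(H).
Computing the hole measures:
  m(H_1) = 1/2 - 0 = 1/2.
  m(H_2) = 2 - 3/2 = 1/2.
  m(H_3) = 11/4 - 9/4 = 1/2.
  m(H_4) = 17/4 - 15/4 = 1/2.
Summed: m(H) = 1/2 + 1/2 + 1/2 + 1/2 = 2.
So m(A \ H) = 8 - 2 = 6.

6


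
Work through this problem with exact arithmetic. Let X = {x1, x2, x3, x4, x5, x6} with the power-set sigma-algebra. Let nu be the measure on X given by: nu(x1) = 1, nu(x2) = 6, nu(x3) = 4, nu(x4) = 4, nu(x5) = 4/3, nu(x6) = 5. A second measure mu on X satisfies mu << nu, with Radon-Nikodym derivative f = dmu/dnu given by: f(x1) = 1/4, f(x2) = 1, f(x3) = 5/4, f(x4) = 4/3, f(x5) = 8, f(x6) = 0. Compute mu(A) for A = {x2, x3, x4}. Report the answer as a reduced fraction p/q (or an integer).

By the defining property of the Radon-Nikodym derivative, for every measurable set A,
  mu(A) = integral_A f dnu.
Since nu is a discrete measure concentrated on the atoms of X, the integral over A reduces to the sum
  mu(A) = sum_{x in A} f(x) * nu({x}).
Computing each term:
  x2: f(x2) * nu(x2) = 1 * 6 = 6.
  x3: f(x3) * nu(x3) = 5/4 * 4 = 5.
  x4: f(x4) * nu(x4) = 4/3 * 4 = 16/3.
Summing: mu(A) = 6 + 5 + 16/3 = 49/3.

49/3


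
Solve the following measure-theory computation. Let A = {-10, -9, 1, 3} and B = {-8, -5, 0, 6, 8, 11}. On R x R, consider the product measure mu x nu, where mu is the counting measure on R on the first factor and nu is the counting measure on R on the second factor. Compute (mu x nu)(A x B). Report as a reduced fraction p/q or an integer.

For a measurable rectangle A x B, the product measure satisfies
  (mu x nu)(A x B) = mu(A) * nu(B).
  mu(A) = 4.
  nu(B) = 6.
  (mu x nu)(A x B) = 4 * 6 = 24.

24


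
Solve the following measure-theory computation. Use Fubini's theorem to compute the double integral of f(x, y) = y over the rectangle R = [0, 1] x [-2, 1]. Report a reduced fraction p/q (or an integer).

f(x, y) is a tensor product of a function of x and a function of y, and both factors are bounded continuous (hence Lebesgue integrable) on the rectangle, so Fubini's theorem applies:
  integral_R f d(m x m) = (integral_a1^b1 1 dx) * (integral_a2^b2 y dy).
Inner integral in x: integral_{0}^{1} 1 dx = (1^1 - 0^1)/1
  = 1.
Inner integral in y: integral_{-2}^{1} y dy = (1^2 - (-2)^2)/2
  = -3/2.
Product: (1) * (-3/2) = -3/2.

-3/2


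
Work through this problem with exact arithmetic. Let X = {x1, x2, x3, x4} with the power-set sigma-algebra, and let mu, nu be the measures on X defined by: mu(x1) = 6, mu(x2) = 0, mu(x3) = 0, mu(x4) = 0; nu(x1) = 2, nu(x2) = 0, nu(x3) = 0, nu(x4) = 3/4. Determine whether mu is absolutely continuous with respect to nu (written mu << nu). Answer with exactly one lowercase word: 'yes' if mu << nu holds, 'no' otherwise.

mu << nu means: every nu-null measurable set is also mu-null; equivalently, for every atom x, if nu({x}) = 0 then mu({x}) = 0.
Checking each atom:
  x1: nu = 2 > 0 -> no constraint.
  x2: nu = 0, mu = 0 -> consistent with mu << nu.
  x3: nu = 0, mu = 0 -> consistent with mu << nu.
  x4: nu = 3/4 > 0 -> no constraint.
No atom violates the condition. Therefore mu << nu.

yes


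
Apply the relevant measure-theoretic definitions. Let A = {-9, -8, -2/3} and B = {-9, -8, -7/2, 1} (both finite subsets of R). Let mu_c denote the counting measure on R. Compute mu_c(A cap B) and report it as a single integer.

Counting measure on a finite set equals cardinality. mu_c(A cap B) = |A cap B| (elements appearing in both).
Enumerating the elements of A that also lie in B gives 2 element(s).
So mu_c(A cap B) = 2.

2


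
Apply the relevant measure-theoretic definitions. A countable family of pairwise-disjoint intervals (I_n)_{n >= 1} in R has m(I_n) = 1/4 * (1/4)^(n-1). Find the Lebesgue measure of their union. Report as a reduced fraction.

By countable additivity of the Lebesgue measure on pairwise disjoint measurable sets,
  m(union_{n >= 1} I_n) = sum_{n >= 1} m(I_n) = sum_{n >= 1} a * r^(n-1),
  with a = 1/4 and r = 1/4.
Since 0 < r = 1/4 < 1, the geometric series converges:
  sum_{n >= 1} a * r^(n-1) = a / (1 - r).
  = 1/4 / (1 - 1/4)
  = 1/4 / (3/4)
  = 1/3.

1/3


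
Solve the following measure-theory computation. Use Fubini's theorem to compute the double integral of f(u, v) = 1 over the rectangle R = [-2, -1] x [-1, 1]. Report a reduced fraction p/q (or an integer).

f(u, v) is a tensor product of a function of u and a function of v, and both factors are bounded continuous (hence Lebesgue integrable) on the rectangle, so Fubini's theorem applies:
  integral_R f d(m x m) = (integral_a1^b1 1 du) * (integral_a2^b2 1 dv).
Inner integral in u: integral_{-2}^{-1} 1 du = ((-1)^1 - (-2)^1)/1
  = 1.
Inner integral in v: integral_{-1}^{1} 1 dv = (1^1 - (-1)^1)/1
  = 2.
Product: (1) * (2) = 2.

2


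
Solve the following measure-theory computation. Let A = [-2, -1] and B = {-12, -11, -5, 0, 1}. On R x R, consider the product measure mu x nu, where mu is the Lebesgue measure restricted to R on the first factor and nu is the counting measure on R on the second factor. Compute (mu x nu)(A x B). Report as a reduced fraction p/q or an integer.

For a measurable rectangle A x B, the product measure satisfies
  (mu x nu)(A x B) = mu(A) * nu(B).
  mu(A) = 1.
  nu(B) = 5.
  (mu x nu)(A x B) = 1 * 5 = 5.

5


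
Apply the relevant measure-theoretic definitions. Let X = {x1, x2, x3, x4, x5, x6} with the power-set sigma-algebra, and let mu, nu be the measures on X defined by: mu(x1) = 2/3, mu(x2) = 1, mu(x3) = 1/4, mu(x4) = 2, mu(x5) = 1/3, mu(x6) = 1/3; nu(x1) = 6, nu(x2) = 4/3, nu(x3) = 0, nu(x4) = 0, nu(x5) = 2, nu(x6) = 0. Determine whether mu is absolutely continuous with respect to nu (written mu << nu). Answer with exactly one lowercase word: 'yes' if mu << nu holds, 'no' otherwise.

mu << nu means: every nu-null measurable set is also mu-null; equivalently, for every atom x, if nu({x}) = 0 then mu({x}) = 0.
Checking each atom:
  x1: nu = 6 > 0 -> no constraint.
  x2: nu = 4/3 > 0 -> no constraint.
  x3: nu = 0, mu = 1/4 > 0 -> violates mu << nu.
  x4: nu = 0, mu = 2 > 0 -> violates mu << nu.
  x5: nu = 2 > 0 -> no constraint.
  x6: nu = 0, mu = 1/3 > 0 -> violates mu << nu.
The atom(s) x3, x4, x6 violate the condition (nu = 0 but mu > 0). Therefore mu is NOT absolutely continuous w.r.t. nu.

no


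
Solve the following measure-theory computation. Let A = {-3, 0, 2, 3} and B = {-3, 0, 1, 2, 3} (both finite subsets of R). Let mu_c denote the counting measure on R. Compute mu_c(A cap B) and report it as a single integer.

Counting measure on a finite set equals cardinality. mu_c(A cap B) = |A cap B| (elements appearing in both).
Enumerating the elements of A that also lie in B gives 4 element(s).
So mu_c(A cap B) = 4.

4


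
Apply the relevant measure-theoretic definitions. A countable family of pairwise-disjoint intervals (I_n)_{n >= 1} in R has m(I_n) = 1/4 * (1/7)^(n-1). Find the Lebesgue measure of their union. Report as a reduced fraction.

By countable additivity of the Lebesgue measure on pairwise disjoint measurable sets,
  m(union_{n >= 1} I_n) = sum_{n >= 1} m(I_n) = sum_{n >= 1} a * r^(n-1),
  with a = 1/4 and r = 1/7.
Since 0 < r = 1/7 < 1, the geometric series converges:
  sum_{n >= 1} a * r^(n-1) = a / (1 - r).
  = 1/4 / (1 - 1/7)
  = 1/4 / (6/7)
  = 7/24.

7/24


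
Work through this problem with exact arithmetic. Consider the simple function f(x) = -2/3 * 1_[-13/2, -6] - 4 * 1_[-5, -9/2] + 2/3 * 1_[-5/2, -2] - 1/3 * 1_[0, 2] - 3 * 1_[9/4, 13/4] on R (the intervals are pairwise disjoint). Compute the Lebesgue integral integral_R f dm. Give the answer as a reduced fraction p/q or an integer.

For a simple function f = sum_i c_i * 1_{A_i} with disjoint A_i,
  integral f dm = sum_i c_i * m(A_i).
Lengths of the A_i:
  m(A_1) = -6 - (-13/2) = 1/2.
  m(A_2) = -9/2 - (-5) = 1/2.
  m(A_3) = -2 - (-5/2) = 1/2.
  m(A_4) = 2 - 0 = 2.
  m(A_5) = 13/4 - 9/4 = 1.
Contributions c_i * m(A_i):
  (-2/3) * (1/2) = -1/3.
  (-4) * (1/2) = -2.
  (2/3) * (1/2) = 1/3.
  (-1/3) * (2) = -2/3.
  (-3) * (1) = -3.
Total: -1/3 - 2 + 1/3 - 2/3 - 3 = -17/3.

-17/3


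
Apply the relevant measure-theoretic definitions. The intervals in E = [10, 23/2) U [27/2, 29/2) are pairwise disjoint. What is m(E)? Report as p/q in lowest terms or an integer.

For pairwise disjoint intervals, m(union_i I_i) = sum_i m(I_i),
and m is invariant under swapping open/closed endpoints (single points have measure 0).
So m(E) = sum_i (b_i - a_i).
  I_1 has length 23/2 - 10 = 3/2.
  I_2 has length 29/2 - 27/2 = 1.
Summing:
  m(E) = 3/2 + 1 = 5/2.

5/2


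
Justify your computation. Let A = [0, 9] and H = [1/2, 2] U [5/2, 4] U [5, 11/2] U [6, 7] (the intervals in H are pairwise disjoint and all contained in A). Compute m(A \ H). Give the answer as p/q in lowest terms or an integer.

The ambient interval has length m(A) = 9 - 0 = 9.
Since the holes are disjoint and sit inside A, by finite additivity
  m(H) = sum_i (b_i - a_i), and m(A \ H) = m(A) - m(H).
Computing the hole measures:
  m(H_1) = 2 - 1/2 = 3/2.
  m(H_2) = 4 - 5/2 = 3/2.
  m(H_3) = 11/2 - 5 = 1/2.
  m(H_4) = 7 - 6 = 1.
Summed: m(H) = 3/2 + 3/2 + 1/2 + 1 = 9/2.
So m(A \ H) = 9 - 9/2 = 9/2.

9/2


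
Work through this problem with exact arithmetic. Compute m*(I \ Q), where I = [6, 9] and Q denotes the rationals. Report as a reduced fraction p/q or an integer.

The interval I = [6, 9] has m(I) = 9 - 6 = 3 (endpoints are measure-zero, so open/closed/half-open agree). Write I = (I cap Q) u (I \ Q). The rationals in I are countable, so m*(I cap Q) = 0 (cover each rational by intervals whose total length is arbitrarily small). By countable subadditivity m*(I) <= m*(I cap Q) + m*(I \ Q), hence m*(I \ Q) >= m(I) = 3. The reverse inequality m*(I \ Q) <= m*(I) = 3 is trivial since (I \ Q) is a subset of I. Therefore m*(I \ Q) = 3.

3


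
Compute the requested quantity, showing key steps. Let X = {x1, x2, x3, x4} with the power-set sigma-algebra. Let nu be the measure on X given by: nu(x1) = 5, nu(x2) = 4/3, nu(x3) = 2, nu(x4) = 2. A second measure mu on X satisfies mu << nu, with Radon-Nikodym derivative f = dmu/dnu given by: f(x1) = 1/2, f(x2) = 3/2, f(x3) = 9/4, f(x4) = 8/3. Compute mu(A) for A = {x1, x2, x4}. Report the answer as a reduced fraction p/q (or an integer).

By the defining property of the Radon-Nikodym derivative, for every measurable set A,
  mu(A) = integral_A f dnu.
Since nu is a discrete measure concentrated on the atoms of X, the integral over A reduces to the sum
  mu(A) = sum_{x in A} f(x) * nu({x}).
Computing each term:
  x1: f(x1) * nu(x1) = 1/2 * 5 = 5/2.
  x2: f(x2) * nu(x2) = 3/2 * 4/3 = 2.
  x4: f(x4) * nu(x4) = 8/3 * 2 = 16/3.
Summing: mu(A) = 5/2 + 2 + 16/3 = 59/6.

59/6


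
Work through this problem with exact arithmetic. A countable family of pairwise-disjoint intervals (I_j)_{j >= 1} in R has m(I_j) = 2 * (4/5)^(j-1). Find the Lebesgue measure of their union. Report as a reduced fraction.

By countable additivity of the Lebesgue measure on pairwise disjoint measurable sets,
  m(union_{j >= 1} I_j) = sum_{j >= 1} m(I_j) = sum_{j >= 1} a * r^(j-1),
  with a = 2 and r = 4/5.
Since 0 < r = 4/5 < 1, the geometric series converges:
  sum_{j >= 1} a * r^(j-1) = a / (1 - r).
  = 2 / (1 - 4/5)
  = 2 / (1/5)
  = 10.

10


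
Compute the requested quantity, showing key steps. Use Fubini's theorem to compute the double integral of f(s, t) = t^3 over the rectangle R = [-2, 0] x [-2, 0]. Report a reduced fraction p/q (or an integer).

f(s, t) is a tensor product of a function of s and a function of t, and both factors are bounded continuous (hence Lebesgue integrable) on the rectangle, so Fubini's theorem applies:
  integral_R f d(m x m) = (integral_a1^b1 1 ds) * (integral_a2^b2 t^3 dt).
Inner integral in s: integral_{-2}^{0} 1 ds = (0^1 - (-2)^1)/1
  = 2.
Inner integral in t: integral_{-2}^{0} t^3 dt = (0^4 - (-2)^4)/4
  = -4.
Product: (2) * (-4) = -8.

-8


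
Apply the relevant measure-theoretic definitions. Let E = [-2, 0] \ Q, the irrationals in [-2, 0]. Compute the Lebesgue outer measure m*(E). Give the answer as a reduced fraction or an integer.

The interval I = [-2, 0] has m(I) = 0 - (-2) = 2 (endpoints are measure-zero, so open/closed/half-open agree). Write I = (I cap Q) u (I \ Q). The rationals in I are countable, so m*(I cap Q) = 0 (cover each rational by intervals whose total length is arbitrarily small). By countable subadditivity m*(I) <= m*(I cap Q) + m*(I \ Q), hence m*(I \ Q) >= m(I) = 2. The reverse inequality m*(I \ Q) <= m*(I) = 2 is trivial since (I \ Q) is a subset of I. Therefore m*(I \ Q) = 2.

2


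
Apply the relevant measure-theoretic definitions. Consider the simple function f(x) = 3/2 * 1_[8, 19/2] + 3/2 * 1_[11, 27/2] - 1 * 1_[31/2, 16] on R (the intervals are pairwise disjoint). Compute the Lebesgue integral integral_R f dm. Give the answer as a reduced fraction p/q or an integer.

For a simple function f = sum_i c_i * 1_{A_i} with disjoint A_i,
  integral f dm = sum_i c_i * m(A_i).
Lengths of the A_i:
  m(A_1) = 19/2 - 8 = 3/2.
  m(A_2) = 27/2 - 11 = 5/2.
  m(A_3) = 16 - 31/2 = 1/2.
Contributions c_i * m(A_i):
  (3/2) * (3/2) = 9/4.
  (3/2) * (5/2) = 15/4.
  (-1) * (1/2) = -1/2.
Total: 9/4 + 15/4 - 1/2 = 11/2.

11/2


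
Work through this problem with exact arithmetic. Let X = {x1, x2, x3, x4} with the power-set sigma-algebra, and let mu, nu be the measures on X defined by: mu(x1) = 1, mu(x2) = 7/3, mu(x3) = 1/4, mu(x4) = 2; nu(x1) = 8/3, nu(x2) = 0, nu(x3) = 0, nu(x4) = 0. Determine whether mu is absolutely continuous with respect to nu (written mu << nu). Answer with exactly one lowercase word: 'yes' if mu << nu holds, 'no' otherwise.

mu << nu means: every nu-null measurable set is also mu-null; equivalently, for every atom x, if nu({x}) = 0 then mu({x}) = 0.
Checking each atom:
  x1: nu = 8/3 > 0 -> no constraint.
  x2: nu = 0, mu = 7/3 > 0 -> violates mu << nu.
  x3: nu = 0, mu = 1/4 > 0 -> violates mu << nu.
  x4: nu = 0, mu = 2 > 0 -> violates mu << nu.
The atom(s) x2, x3, x4 violate the condition (nu = 0 but mu > 0). Therefore mu is NOT absolutely continuous w.r.t. nu.

no


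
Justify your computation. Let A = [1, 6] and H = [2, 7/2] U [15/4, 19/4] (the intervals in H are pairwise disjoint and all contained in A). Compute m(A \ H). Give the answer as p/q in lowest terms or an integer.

The ambient interval has length m(A) = 6 - 1 = 5.
Since the holes are disjoint and sit inside A, by finite additivity
  m(H) = sum_i (b_i - a_i), and m(A \ H) = m(A) - m(H).
Computing the hole measures:
  m(H_1) = 7/2 - 2 = 3/2.
  m(H_2) = 19/4 - 15/4 = 1.
Summed: m(H) = 3/2 + 1 = 5/2.
So m(A \ H) = 5 - 5/2 = 5/2.

5/2


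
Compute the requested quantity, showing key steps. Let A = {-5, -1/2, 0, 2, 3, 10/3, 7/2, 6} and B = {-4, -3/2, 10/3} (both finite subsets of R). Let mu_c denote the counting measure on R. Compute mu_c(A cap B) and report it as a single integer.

Counting measure on a finite set equals cardinality. mu_c(A cap B) = |A cap B| (elements appearing in both).
Enumerating the elements of A that also lie in B gives 1 element(s).
So mu_c(A cap B) = 1.

1


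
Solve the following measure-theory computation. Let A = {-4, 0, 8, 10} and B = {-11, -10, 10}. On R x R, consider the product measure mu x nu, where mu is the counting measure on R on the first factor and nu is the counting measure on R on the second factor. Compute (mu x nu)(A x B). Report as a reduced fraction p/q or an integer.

For a measurable rectangle A x B, the product measure satisfies
  (mu x nu)(A x B) = mu(A) * nu(B).
  mu(A) = 4.
  nu(B) = 3.
  (mu x nu)(A x B) = 4 * 3 = 12.

12


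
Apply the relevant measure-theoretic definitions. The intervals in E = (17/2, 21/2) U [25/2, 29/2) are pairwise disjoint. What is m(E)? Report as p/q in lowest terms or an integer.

For pairwise disjoint intervals, m(union_i I_i) = sum_i m(I_i),
and m is invariant under swapping open/closed endpoints (single points have measure 0).
So m(E) = sum_i (b_i - a_i).
  I_1 has length 21/2 - 17/2 = 2.
  I_2 has length 29/2 - 25/2 = 2.
Summing:
  m(E) = 2 + 2 = 4.

4


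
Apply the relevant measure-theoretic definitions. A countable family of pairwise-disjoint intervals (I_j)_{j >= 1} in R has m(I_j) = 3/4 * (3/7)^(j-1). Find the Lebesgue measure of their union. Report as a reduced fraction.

By countable additivity of the Lebesgue measure on pairwise disjoint measurable sets,
  m(union_{j >= 1} I_j) = sum_{j >= 1} m(I_j) = sum_{j >= 1} a * r^(j-1),
  with a = 3/4 and r = 3/7.
Since 0 < r = 3/7 < 1, the geometric series converges:
  sum_{j >= 1} a * r^(j-1) = a / (1 - r).
  = 3/4 / (1 - 3/7)
  = 3/4 / (4/7)
  = 21/16.

21/16


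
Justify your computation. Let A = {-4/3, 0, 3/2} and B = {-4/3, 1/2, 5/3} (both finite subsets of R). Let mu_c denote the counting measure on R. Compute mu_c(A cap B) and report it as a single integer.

Counting measure on a finite set equals cardinality. mu_c(A cap B) = |A cap B| (elements appearing in both).
Enumerating the elements of A that also lie in B gives 1 element(s).
So mu_c(A cap B) = 1.

1


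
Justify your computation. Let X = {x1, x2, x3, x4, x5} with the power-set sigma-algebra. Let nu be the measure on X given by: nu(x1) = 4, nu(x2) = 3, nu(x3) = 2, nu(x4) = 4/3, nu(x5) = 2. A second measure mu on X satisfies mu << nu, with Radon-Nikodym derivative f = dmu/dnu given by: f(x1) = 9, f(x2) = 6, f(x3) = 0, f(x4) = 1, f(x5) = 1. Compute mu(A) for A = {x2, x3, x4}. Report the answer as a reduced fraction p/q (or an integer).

By the defining property of the Radon-Nikodym derivative, for every measurable set A,
  mu(A) = integral_A f dnu.
Since nu is a discrete measure concentrated on the atoms of X, the integral over A reduces to the sum
  mu(A) = sum_{x in A} f(x) * nu({x}).
Computing each term:
  x2: f(x2) * nu(x2) = 6 * 3 = 18.
  x3: f(x3) * nu(x3) = 0 * 2 = 0.
  x4: f(x4) * nu(x4) = 1 * 4/3 = 4/3.
Summing: mu(A) = 18 + 0 + 4/3 = 58/3.

58/3


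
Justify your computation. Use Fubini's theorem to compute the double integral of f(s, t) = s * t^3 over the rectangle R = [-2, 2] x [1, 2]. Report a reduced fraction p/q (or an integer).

f(s, t) is a tensor product of a function of s and a function of t, and both factors are bounded continuous (hence Lebesgue integrable) on the rectangle, so Fubini's theorem applies:
  integral_R f d(m x m) = (integral_a1^b1 s ds) * (integral_a2^b2 t^3 dt).
Inner integral in s: integral_{-2}^{2} s ds = (2^2 - (-2)^2)/2
  = 0.
Inner integral in t: integral_{1}^{2} t^3 dt = (2^4 - 1^4)/4
  = 15/4.
Product: (0) * (15/4) = 0.

0


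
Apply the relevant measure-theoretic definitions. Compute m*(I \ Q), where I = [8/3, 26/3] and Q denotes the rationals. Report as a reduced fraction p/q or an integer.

The interval I = [8/3, 26/3] has m(I) = 26/3 - 8/3 = 6 (endpoints are measure-zero, so open/closed/half-open agree). Write I = (I cap Q) u (I \ Q). The rationals in I are countable, so m*(I cap Q) = 0 (cover each rational by intervals whose total length is arbitrarily small). By countable subadditivity m*(I) <= m*(I cap Q) + m*(I \ Q), hence m*(I \ Q) >= m(I) = 6. The reverse inequality m*(I \ Q) <= m*(I) = 6 is trivial since (I \ Q) is a subset of I. Therefore m*(I \ Q) = 6.

6


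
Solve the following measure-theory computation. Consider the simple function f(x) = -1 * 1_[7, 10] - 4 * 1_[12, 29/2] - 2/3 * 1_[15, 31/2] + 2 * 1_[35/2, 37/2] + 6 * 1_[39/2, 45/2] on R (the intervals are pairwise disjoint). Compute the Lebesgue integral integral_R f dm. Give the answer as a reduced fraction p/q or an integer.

For a simple function f = sum_i c_i * 1_{A_i} with disjoint A_i,
  integral f dm = sum_i c_i * m(A_i).
Lengths of the A_i:
  m(A_1) = 10 - 7 = 3.
  m(A_2) = 29/2 - 12 = 5/2.
  m(A_3) = 31/2 - 15 = 1/2.
  m(A_4) = 37/2 - 35/2 = 1.
  m(A_5) = 45/2 - 39/2 = 3.
Contributions c_i * m(A_i):
  (-1) * (3) = -3.
  (-4) * (5/2) = -10.
  (-2/3) * (1/2) = -1/3.
  (2) * (1) = 2.
  (6) * (3) = 18.
Total: -3 - 10 - 1/3 + 2 + 18 = 20/3.

20/3


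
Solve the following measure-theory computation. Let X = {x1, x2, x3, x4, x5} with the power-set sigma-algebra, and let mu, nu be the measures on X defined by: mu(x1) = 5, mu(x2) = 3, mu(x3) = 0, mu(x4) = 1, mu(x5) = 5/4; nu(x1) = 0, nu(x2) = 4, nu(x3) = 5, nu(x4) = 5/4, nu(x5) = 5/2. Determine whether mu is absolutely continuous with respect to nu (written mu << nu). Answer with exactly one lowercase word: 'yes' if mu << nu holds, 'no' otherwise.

mu << nu means: every nu-null measurable set is also mu-null; equivalently, for every atom x, if nu({x}) = 0 then mu({x}) = 0.
Checking each atom:
  x1: nu = 0, mu = 5 > 0 -> violates mu << nu.
  x2: nu = 4 > 0 -> no constraint.
  x3: nu = 5 > 0 -> no constraint.
  x4: nu = 5/4 > 0 -> no constraint.
  x5: nu = 5/2 > 0 -> no constraint.
The atom(s) x1 violate the condition (nu = 0 but mu > 0). Therefore mu is NOT absolutely continuous w.r.t. nu.

no


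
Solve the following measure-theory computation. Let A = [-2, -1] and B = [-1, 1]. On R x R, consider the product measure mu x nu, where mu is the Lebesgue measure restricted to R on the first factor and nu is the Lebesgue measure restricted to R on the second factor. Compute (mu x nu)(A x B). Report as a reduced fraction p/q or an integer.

For a measurable rectangle A x B, the product measure satisfies
  (mu x nu)(A x B) = mu(A) * nu(B).
  mu(A) = 1.
  nu(B) = 2.
  (mu x nu)(A x B) = 1 * 2 = 2.

2


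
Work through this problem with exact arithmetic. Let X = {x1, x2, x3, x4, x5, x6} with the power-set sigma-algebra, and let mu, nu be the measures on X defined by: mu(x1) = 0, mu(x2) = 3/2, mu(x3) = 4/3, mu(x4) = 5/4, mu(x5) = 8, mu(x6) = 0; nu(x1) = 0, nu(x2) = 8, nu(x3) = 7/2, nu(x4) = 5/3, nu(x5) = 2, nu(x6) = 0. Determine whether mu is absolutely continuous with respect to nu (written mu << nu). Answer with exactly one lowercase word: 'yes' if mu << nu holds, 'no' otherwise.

mu << nu means: every nu-null measurable set is also mu-null; equivalently, for every atom x, if nu({x}) = 0 then mu({x}) = 0.
Checking each atom:
  x1: nu = 0, mu = 0 -> consistent with mu << nu.
  x2: nu = 8 > 0 -> no constraint.
  x3: nu = 7/2 > 0 -> no constraint.
  x4: nu = 5/3 > 0 -> no constraint.
  x5: nu = 2 > 0 -> no constraint.
  x6: nu = 0, mu = 0 -> consistent with mu << nu.
No atom violates the condition. Therefore mu << nu.

yes


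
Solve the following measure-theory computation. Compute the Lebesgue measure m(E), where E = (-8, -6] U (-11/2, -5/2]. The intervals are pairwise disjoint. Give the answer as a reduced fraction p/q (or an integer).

For pairwise disjoint intervals, m(union_i I_i) = sum_i m(I_i),
and m is invariant under swapping open/closed endpoints (single points have measure 0).
So m(E) = sum_i (b_i - a_i).
  I_1 has length -6 - (-8) = 2.
  I_2 has length -5/2 - (-11/2) = 3.
Summing:
  m(E) = 2 + 3 = 5.

5


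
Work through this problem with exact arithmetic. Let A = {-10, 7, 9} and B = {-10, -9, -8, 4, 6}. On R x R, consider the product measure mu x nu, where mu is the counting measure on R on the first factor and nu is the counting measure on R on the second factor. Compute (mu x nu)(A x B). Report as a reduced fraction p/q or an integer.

For a measurable rectangle A x B, the product measure satisfies
  (mu x nu)(A x B) = mu(A) * nu(B).
  mu(A) = 3.
  nu(B) = 5.
  (mu x nu)(A x B) = 3 * 5 = 15.

15


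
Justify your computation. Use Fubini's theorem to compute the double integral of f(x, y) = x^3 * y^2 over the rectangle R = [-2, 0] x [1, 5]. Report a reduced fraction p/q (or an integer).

f(x, y) is a tensor product of a function of x and a function of y, and both factors are bounded continuous (hence Lebesgue integrable) on the rectangle, so Fubini's theorem applies:
  integral_R f d(m x m) = (integral_a1^b1 x^3 dx) * (integral_a2^b2 y^2 dy).
Inner integral in x: integral_{-2}^{0} x^3 dx = (0^4 - (-2)^4)/4
  = -4.
Inner integral in y: integral_{1}^{5} y^2 dy = (5^3 - 1^3)/3
  = 124/3.
Product: (-4) * (124/3) = -496/3.

-496/3


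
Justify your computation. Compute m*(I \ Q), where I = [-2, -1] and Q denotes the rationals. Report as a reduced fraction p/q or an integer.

The interval I = [-2, -1] has m(I) = -1 - (-2) = 1 (endpoints are measure-zero, so open/closed/half-open agree). Write I = (I cap Q) u (I \ Q). The rationals in I are countable, so m*(I cap Q) = 0 (cover each rational by intervals whose total length is arbitrarily small). By countable subadditivity m*(I) <= m*(I cap Q) + m*(I \ Q), hence m*(I \ Q) >= m(I) = 1. The reverse inequality m*(I \ Q) <= m*(I) = 1 is trivial since (I \ Q) is a subset of I. Therefore m*(I \ Q) = 1.

1


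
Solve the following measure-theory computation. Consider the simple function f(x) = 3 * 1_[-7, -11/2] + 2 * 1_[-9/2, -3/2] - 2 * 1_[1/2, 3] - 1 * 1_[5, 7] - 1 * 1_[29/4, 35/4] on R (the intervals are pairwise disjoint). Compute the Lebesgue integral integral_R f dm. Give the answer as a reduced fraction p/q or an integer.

For a simple function f = sum_i c_i * 1_{A_i} with disjoint A_i,
  integral f dm = sum_i c_i * m(A_i).
Lengths of the A_i:
  m(A_1) = -11/2 - (-7) = 3/2.
  m(A_2) = -3/2 - (-9/2) = 3.
  m(A_3) = 3 - 1/2 = 5/2.
  m(A_4) = 7 - 5 = 2.
  m(A_5) = 35/4 - 29/4 = 3/2.
Contributions c_i * m(A_i):
  (3) * (3/2) = 9/2.
  (2) * (3) = 6.
  (-2) * (5/2) = -5.
  (-1) * (2) = -2.
  (-1) * (3/2) = -3/2.
Total: 9/2 + 6 - 5 - 2 - 3/2 = 2.

2


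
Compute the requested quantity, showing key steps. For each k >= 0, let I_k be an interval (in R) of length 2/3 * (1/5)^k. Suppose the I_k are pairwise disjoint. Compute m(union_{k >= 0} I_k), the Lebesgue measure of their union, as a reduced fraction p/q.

By countable additivity of the Lebesgue measure on pairwise disjoint measurable sets,
  m(union_{k >= 0} I_k) = sum_{k >= 0} m(I_k) = sum_{k >= 0} a * r^k,
  with a = 2/3 and r = 1/5.
Since 0 < r = 1/5 < 1, the geometric series converges:
  sum_{k >= 0} a * r^k = a / (1 - r).
  = 2/3 / (1 - 1/5)
  = 2/3 / (4/5)
  = 5/6.

5/6


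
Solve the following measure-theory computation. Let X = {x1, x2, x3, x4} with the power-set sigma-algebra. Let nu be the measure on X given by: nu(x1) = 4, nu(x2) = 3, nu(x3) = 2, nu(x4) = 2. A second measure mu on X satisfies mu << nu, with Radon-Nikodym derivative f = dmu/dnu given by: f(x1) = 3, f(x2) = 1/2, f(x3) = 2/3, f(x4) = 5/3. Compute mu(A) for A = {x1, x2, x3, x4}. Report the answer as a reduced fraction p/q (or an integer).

By the defining property of the Radon-Nikodym derivative, for every measurable set A,
  mu(A) = integral_A f dnu.
Since nu is a discrete measure concentrated on the atoms of X, the integral over A reduces to the sum
  mu(A) = sum_{x in A} f(x) * nu({x}).
Computing each term:
  x1: f(x1) * nu(x1) = 3 * 4 = 12.
  x2: f(x2) * nu(x2) = 1/2 * 3 = 3/2.
  x3: f(x3) * nu(x3) = 2/3 * 2 = 4/3.
  x4: f(x4) * nu(x4) = 5/3 * 2 = 10/3.
Summing: mu(A) = 12 + 3/2 + 4/3 + 10/3 = 109/6.

109/6


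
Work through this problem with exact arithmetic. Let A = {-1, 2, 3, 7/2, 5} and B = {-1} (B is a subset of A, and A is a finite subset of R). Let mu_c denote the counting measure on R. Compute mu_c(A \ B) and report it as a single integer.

Counting measure assigns mu_c(E) = |E| (number of elements) when E is finite. For B subset A, A \ B is the set of elements of A not in B, so |A \ B| = |A| - |B|.
|A| = 5, |B| = 1, so mu_c(A \ B) = 5 - 1 = 4.

4


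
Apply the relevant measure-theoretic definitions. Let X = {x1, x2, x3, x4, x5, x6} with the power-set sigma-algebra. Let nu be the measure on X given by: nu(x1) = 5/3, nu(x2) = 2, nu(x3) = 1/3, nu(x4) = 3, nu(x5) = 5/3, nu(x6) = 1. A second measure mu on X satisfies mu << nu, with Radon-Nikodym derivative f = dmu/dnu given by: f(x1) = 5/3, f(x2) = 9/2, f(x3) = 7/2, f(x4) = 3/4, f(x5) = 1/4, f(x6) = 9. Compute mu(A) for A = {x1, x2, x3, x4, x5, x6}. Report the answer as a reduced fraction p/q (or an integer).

By the defining property of the Radon-Nikodym derivative, for every measurable set A,
  mu(A) = integral_A f dnu.
Since nu is a discrete measure concentrated on the atoms of X, the integral over A reduces to the sum
  mu(A) = sum_{x in A} f(x) * nu({x}).
Computing each term:
  x1: f(x1) * nu(x1) = 5/3 * 5/3 = 25/9.
  x2: f(x2) * nu(x2) = 9/2 * 2 = 9.
  x3: f(x3) * nu(x3) = 7/2 * 1/3 = 7/6.
  x4: f(x4) * nu(x4) = 3/4 * 3 = 9/4.
  x5: f(x5) * nu(x5) = 1/4 * 5/3 = 5/12.
  x6: f(x6) * nu(x6) = 9 * 1 = 9.
Summing: mu(A) = 25/9 + 9 + 7/6 + 9/4 + 5/12 + 9 = 443/18.

443/18


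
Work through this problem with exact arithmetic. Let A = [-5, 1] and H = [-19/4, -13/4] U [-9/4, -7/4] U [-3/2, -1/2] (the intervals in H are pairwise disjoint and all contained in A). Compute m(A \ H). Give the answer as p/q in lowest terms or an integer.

The ambient interval has length m(A) = 1 - (-5) = 6.
Since the holes are disjoint and sit inside A, by finite additivity
  m(H) = sum_i (b_i - a_i), and m(A \ H) = m(A) - m(H).
Computing the hole measures:
  m(H_1) = -13/4 - (-19/4) = 3/2.
  m(H_2) = -7/4 - (-9/4) = 1/2.
  m(H_3) = -1/2 - (-3/2) = 1.
Summed: m(H) = 3/2 + 1/2 + 1 = 3.
So m(A \ H) = 6 - 3 = 3.

3


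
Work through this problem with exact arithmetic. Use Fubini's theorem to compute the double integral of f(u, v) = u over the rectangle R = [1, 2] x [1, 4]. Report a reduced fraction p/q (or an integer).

f(u, v) is a tensor product of a function of u and a function of v, and both factors are bounded continuous (hence Lebesgue integrable) on the rectangle, so Fubini's theorem applies:
  integral_R f d(m x m) = (integral_a1^b1 u du) * (integral_a2^b2 1 dv).
Inner integral in u: integral_{1}^{2} u du = (2^2 - 1^2)/2
  = 3/2.
Inner integral in v: integral_{1}^{4} 1 dv = (4^1 - 1^1)/1
  = 3.
Product: (3/2) * (3) = 9/2.

9/2


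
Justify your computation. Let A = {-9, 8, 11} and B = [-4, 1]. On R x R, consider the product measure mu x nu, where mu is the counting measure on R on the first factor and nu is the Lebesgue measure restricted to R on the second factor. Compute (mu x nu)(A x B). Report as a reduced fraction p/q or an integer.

For a measurable rectangle A x B, the product measure satisfies
  (mu x nu)(A x B) = mu(A) * nu(B).
  mu(A) = 3.
  nu(B) = 5.
  (mu x nu)(A x B) = 3 * 5 = 15.

15


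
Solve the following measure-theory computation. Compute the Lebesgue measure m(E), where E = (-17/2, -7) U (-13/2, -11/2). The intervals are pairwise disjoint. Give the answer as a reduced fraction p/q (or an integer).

For pairwise disjoint intervals, m(union_i I_i) = sum_i m(I_i),
and m is invariant under swapping open/closed endpoints (single points have measure 0).
So m(E) = sum_i (b_i - a_i).
  I_1 has length -7 - (-17/2) = 3/2.
  I_2 has length -11/2 - (-13/2) = 1.
Summing:
  m(E) = 3/2 + 1 = 5/2.

5/2


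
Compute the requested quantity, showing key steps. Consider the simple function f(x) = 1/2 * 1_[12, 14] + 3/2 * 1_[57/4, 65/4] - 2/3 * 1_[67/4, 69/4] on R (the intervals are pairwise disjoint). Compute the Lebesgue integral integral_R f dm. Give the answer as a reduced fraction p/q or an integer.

For a simple function f = sum_i c_i * 1_{A_i} with disjoint A_i,
  integral f dm = sum_i c_i * m(A_i).
Lengths of the A_i:
  m(A_1) = 14 - 12 = 2.
  m(A_2) = 65/4 - 57/4 = 2.
  m(A_3) = 69/4 - 67/4 = 1/2.
Contributions c_i * m(A_i):
  (1/2) * (2) = 1.
  (3/2) * (2) = 3.
  (-2/3) * (1/2) = -1/3.
Total: 1 + 3 - 1/3 = 11/3.

11/3


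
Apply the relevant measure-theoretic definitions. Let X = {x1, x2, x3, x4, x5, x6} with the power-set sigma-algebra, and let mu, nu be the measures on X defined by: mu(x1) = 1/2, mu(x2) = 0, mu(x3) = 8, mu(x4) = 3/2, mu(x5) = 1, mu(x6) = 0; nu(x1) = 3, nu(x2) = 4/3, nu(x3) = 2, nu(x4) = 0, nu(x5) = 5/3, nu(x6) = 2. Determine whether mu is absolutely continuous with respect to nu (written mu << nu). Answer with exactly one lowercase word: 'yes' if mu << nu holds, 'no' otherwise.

mu << nu means: every nu-null measurable set is also mu-null; equivalently, for every atom x, if nu({x}) = 0 then mu({x}) = 0.
Checking each atom:
  x1: nu = 3 > 0 -> no constraint.
  x2: nu = 4/3 > 0 -> no constraint.
  x3: nu = 2 > 0 -> no constraint.
  x4: nu = 0, mu = 3/2 > 0 -> violates mu << nu.
  x5: nu = 5/3 > 0 -> no constraint.
  x6: nu = 2 > 0 -> no constraint.
The atom(s) x4 violate the condition (nu = 0 but mu > 0). Therefore mu is NOT absolutely continuous w.r.t. nu.

no


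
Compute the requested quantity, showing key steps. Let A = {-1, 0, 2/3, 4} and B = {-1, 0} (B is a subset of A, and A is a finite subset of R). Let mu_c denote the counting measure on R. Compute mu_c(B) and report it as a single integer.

Counting measure assigns mu_c(E) = |E| (number of elements) when E is finite.
B has 2 element(s), so mu_c(B) = 2.

2


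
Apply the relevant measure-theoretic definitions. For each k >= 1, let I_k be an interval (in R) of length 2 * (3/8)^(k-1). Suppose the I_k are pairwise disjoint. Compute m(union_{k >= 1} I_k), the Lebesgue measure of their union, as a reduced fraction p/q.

By countable additivity of the Lebesgue measure on pairwise disjoint measurable sets,
  m(union_{k >= 1} I_k) = sum_{k >= 1} m(I_k) = sum_{k >= 1} a * r^(k-1),
  with a = 2 and r = 3/8.
Since 0 < r = 3/8 < 1, the geometric series converges:
  sum_{k >= 1} a * r^(k-1) = a / (1 - r).
  = 2 / (1 - 3/8)
  = 2 / (5/8)
  = 16/5.

16/5


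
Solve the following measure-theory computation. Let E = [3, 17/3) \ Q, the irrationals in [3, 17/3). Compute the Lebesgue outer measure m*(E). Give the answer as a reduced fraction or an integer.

The interval I = [3, 17/3) has m(I) = 17/3 - 3 = 8/3 (endpoints are measure-zero, so open/closed/half-open agree). Write I = (I cap Q) u (I \ Q). The rationals in I are countable, so m*(I cap Q) = 0 (cover each rational by intervals whose total length is arbitrarily small). By countable subadditivity m*(I) <= m*(I cap Q) + m*(I \ Q), hence m*(I \ Q) >= m(I) = 8/3. The reverse inequality m*(I \ Q) <= m*(I) = 8/3 is trivial since (I \ Q) is a subset of I. Therefore m*(I \ Q) = 8/3.

8/3


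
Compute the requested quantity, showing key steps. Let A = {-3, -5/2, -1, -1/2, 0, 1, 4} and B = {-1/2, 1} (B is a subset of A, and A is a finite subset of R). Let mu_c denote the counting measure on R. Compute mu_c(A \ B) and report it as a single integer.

Counting measure assigns mu_c(E) = |E| (number of elements) when E is finite. For B subset A, A \ B is the set of elements of A not in B, so |A \ B| = |A| - |B|.
|A| = 7, |B| = 2, so mu_c(A \ B) = 7 - 2 = 5.

5


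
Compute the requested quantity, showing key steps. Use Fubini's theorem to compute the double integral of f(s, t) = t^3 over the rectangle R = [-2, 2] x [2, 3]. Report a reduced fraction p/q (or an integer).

f(s, t) is a tensor product of a function of s and a function of t, and both factors are bounded continuous (hence Lebesgue integrable) on the rectangle, so Fubini's theorem applies:
  integral_R f d(m x m) = (integral_a1^b1 1 ds) * (integral_a2^b2 t^3 dt).
Inner integral in s: integral_{-2}^{2} 1 ds = (2^1 - (-2)^1)/1
  = 4.
Inner integral in t: integral_{2}^{3} t^3 dt = (3^4 - 2^4)/4
  = 65/4.
Product: (4) * (65/4) = 65.

65


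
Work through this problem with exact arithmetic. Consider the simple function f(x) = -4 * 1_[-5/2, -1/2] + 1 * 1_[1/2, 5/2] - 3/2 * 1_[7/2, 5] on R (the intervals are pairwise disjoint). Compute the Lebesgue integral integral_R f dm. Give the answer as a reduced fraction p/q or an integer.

For a simple function f = sum_i c_i * 1_{A_i} with disjoint A_i,
  integral f dm = sum_i c_i * m(A_i).
Lengths of the A_i:
  m(A_1) = -1/2 - (-5/2) = 2.
  m(A_2) = 5/2 - 1/2 = 2.
  m(A_3) = 5 - 7/2 = 3/2.
Contributions c_i * m(A_i):
  (-4) * (2) = -8.
  (1) * (2) = 2.
  (-3/2) * (3/2) = -9/4.
Total: -8 + 2 - 9/4 = -33/4.

-33/4


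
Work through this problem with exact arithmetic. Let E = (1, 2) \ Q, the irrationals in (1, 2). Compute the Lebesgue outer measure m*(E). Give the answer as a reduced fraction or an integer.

The interval I = (1, 2) has m(I) = 2 - 1 = 1 (endpoints are measure-zero, so open/closed/half-open agree). Write I = (I cap Q) u (I \ Q). The rationals in I are countable, so m*(I cap Q) = 0 (cover each rational by intervals whose total length is arbitrarily small). By countable subadditivity m*(I) <= m*(I cap Q) + m*(I \ Q), hence m*(I \ Q) >= m(I) = 1. The reverse inequality m*(I \ Q) <= m*(I) = 1 is trivial since (I \ Q) is a subset of I. Therefore m*(I \ Q) = 1.

1


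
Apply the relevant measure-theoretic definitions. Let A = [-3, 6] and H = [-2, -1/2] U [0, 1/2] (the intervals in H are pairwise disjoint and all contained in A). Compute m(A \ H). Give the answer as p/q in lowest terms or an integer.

The ambient interval has length m(A) = 6 - (-3) = 9.
Since the holes are disjoint and sit inside A, by finite additivity
  m(H) = sum_i (b_i - a_i), and m(A \ H) = m(A) - m(H).
Computing the hole measures:
  m(H_1) = -1/2 - (-2) = 3/2.
  m(H_2) = 1/2 - 0 = 1/2.
Summed: m(H) = 3/2 + 1/2 = 2.
So m(A \ H) = 9 - 2 = 7.

7


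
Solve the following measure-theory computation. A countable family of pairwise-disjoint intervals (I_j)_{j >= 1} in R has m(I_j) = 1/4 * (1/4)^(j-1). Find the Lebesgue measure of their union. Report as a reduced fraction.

By countable additivity of the Lebesgue measure on pairwise disjoint measurable sets,
  m(union_{j >= 1} I_j) = sum_{j >= 1} m(I_j) = sum_{j >= 1} a * r^(j-1),
  with a = 1/4 and r = 1/4.
Since 0 < r = 1/4 < 1, the geometric series converges:
  sum_{j >= 1} a * r^(j-1) = a / (1 - r).
  = 1/4 / (1 - 1/4)
  = 1/4 / (3/4)
  = 1/3.

1/3


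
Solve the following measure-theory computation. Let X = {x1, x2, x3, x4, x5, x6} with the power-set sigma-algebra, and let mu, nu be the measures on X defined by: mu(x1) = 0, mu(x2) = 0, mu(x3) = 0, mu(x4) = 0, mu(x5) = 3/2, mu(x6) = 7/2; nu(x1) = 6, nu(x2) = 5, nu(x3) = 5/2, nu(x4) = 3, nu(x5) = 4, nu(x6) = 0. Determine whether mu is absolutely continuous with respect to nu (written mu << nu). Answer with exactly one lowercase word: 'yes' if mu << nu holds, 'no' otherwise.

mu << nu means: every nu-null measurable set is also mu-null; equivalently, for every atom x, if nu({x}) = 0 then mu({x}) = 0.
Checking each atom:
  x1: nu = 6 > 0 -> no constraint.
  x2: nu = 5 > 0 -> no constraint.
  x3: nu = 5/2 > 0 -> no constraint.
  x4: nu = 3 > 0 -> no constraint.
  x5: nu = 4 > 0 -> no constraint.
  x6: nu = 0, mu = 7/2 > 0 -> violates mu << nu.
The atom(s) x6 violate the condition (nu = 0 but mu > 0). Therefore mu is NOT absolutely continuous w.r.t. nu.

no


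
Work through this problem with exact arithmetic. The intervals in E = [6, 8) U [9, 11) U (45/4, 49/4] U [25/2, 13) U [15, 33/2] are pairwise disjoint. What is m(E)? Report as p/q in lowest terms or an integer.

For pairwise disjoint intervals, m(union_i I_i) = sum_i m(I_i),
and m is invariant under swapping open/closed endpoints (single points have measure 0).
So m(E) = sum_i (b_i - a_i).
  I_1 has length 8 - 6 = 2.
  I_2 has length 11 - 9 = 2.
  I_3 has length 49/4 - 45/4 = 1.
  I_4 has length 13 - 25/2 = 1/2.
  I_5 has length 33/2 - 15 = 3/2.
Summing:
  m(E) = 2 + 2 + 1 + 1/2 + 3/2 = 7.

7


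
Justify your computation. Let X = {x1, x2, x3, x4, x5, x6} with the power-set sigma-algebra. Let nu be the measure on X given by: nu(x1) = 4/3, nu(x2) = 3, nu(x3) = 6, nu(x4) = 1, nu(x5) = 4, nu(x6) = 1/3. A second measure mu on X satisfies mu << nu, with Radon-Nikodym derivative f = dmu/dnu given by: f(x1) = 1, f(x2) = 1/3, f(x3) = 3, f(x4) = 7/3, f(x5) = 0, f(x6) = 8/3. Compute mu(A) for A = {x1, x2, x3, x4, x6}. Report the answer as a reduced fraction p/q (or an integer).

By the defining property of the Radon-Nikodym derivative, for every measurable set A,
  mu(A) = integral_A f dnu.
Since nu is a discrete measure concentrated on the atoms of X, the integral over A reduces to the sum
  mu(A) = sum_{x in A} f(x) * nu({x}).
Computing each term:
  x1: f(x1) * nu(x1) = 1 * 4/3 = 4/3.
  x2: f(x2) * nu(x2) = 1/3 * 3 = 1.
  x3: f(x3) * nu(x3) = 3 * 6 = 18.
  x4: f(x4) * nu(x4) = 7/3 * 1 = 7/3.
  x6: f(x6) * nu(x6) = 8/3 * 1/3 = 8/9.
Summing: mu(A) = 4/3 + 1 + 18 + 7/3 + 8/9 = 212/9.

212/9
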